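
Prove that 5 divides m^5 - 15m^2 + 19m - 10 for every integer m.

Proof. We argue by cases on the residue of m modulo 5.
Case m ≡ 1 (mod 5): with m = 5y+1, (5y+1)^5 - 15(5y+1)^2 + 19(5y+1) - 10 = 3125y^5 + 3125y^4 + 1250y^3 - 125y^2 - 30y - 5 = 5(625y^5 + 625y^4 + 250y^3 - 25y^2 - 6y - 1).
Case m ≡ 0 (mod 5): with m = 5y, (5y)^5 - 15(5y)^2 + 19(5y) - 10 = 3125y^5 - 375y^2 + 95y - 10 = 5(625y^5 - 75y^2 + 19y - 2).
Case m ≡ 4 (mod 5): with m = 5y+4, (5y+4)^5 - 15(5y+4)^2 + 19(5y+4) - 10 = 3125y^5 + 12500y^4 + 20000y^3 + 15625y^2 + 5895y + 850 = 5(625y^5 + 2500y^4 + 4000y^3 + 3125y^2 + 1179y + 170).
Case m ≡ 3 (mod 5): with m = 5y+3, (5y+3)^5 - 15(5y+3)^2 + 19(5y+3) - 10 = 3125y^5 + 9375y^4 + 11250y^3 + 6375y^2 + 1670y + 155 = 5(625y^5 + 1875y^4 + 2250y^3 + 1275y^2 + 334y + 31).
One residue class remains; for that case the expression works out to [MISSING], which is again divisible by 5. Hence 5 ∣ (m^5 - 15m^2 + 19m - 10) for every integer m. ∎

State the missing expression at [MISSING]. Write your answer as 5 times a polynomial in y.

The residues treated are {1, 0, 4, 3}, so the missing case is m ≡ 2 (mod 5); write m = 5y+2.
Then (5y+2)^5 - 15(5y+2)^2 + 19(5y+2) - 10 = 3125y^5 + 6250y^4 + 5000y^3 + 1625y^2 + 195y = 5(625y^5 + 1250y^4 + 1000y^3 + 325y^2 + 39y).

5(625y^5 + 1250y^4 + 1000y^3 + 325y^2 + 39y)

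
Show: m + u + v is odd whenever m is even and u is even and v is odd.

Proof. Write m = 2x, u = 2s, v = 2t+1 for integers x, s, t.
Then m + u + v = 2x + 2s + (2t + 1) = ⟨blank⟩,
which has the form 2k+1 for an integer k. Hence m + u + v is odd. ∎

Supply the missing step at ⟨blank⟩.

2(s + t + x) + 1

Expanding: 2x + 2s + (2t + 1) = 2s + 2t + 2x + 1.
Every term except the constant is even, so this is 2(s + t + x) + 1,
and s + t + x ∈ ℤ gives the required form.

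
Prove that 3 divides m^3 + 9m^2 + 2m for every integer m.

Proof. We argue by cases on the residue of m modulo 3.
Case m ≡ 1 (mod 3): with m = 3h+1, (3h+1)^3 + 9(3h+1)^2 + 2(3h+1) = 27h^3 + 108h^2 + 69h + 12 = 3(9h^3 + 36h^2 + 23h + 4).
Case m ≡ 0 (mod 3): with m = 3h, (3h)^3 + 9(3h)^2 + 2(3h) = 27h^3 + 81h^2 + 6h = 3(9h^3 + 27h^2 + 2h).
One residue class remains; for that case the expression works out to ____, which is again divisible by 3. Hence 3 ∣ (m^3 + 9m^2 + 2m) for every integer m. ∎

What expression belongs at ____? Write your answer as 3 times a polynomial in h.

The residues treated are {1, 0}, so the missing case is m ≡ 2 (mod 3); write m = 3h+2.
Then (3h+2)^3 + 9(3h+2)^2 + 2(3h+2) = 27h^3 + 135h^2 + 150h + 48 = 3(9h^3 + 45h^2 + 50h + 16).

3(9h^3 + 45h^2 + 50h + 16)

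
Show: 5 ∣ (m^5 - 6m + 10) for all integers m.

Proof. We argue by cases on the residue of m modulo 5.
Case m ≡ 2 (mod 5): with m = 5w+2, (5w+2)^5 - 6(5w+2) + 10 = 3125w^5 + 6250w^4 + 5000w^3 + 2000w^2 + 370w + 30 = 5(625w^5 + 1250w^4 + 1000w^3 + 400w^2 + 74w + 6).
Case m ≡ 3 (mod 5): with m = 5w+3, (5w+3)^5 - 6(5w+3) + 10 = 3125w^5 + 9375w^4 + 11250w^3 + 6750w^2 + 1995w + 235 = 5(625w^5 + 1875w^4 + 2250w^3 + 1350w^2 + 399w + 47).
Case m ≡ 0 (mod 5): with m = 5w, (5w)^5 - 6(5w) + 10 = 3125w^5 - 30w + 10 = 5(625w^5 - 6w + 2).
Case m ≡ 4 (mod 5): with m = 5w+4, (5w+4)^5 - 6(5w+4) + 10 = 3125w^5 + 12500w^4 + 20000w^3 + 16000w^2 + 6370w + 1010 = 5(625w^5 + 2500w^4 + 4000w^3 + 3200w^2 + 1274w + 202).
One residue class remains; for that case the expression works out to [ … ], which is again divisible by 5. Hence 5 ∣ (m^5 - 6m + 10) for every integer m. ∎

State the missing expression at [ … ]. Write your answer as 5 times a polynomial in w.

Only m ≡ 1 (mod 5) is unaccounted for. Put m = 5w+1:
(5w+1)^5 - 6(5w+1) + 10 expands to 3125w^5 + 3125w^4 + 1250w^3 + 250w^2 - 5w + 5,
and factoring out 5 leaves 5(625w^5 + 625w^4 + 250w^3 + 50w^2 - w + 1).

5(625w^5 + 625w^4 + 250w^3 + 50w^2 - w + 1)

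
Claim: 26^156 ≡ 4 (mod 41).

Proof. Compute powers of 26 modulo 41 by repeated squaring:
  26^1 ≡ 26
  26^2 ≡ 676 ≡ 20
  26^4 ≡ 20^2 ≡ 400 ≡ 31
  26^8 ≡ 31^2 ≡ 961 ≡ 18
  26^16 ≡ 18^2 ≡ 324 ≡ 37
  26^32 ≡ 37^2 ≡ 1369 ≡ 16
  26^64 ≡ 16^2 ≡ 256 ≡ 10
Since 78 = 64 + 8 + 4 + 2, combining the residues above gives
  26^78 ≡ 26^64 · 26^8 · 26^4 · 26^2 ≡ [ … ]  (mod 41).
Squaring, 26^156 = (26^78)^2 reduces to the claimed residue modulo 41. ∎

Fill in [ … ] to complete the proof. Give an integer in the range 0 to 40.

39

26^64 · 26^8 · 26^4 · 26^2 ≡ 10 · 18 · 31 · 20 = 111600.
111600 mod 41 = 39, so 26^78 ≡ 39 (mod 41).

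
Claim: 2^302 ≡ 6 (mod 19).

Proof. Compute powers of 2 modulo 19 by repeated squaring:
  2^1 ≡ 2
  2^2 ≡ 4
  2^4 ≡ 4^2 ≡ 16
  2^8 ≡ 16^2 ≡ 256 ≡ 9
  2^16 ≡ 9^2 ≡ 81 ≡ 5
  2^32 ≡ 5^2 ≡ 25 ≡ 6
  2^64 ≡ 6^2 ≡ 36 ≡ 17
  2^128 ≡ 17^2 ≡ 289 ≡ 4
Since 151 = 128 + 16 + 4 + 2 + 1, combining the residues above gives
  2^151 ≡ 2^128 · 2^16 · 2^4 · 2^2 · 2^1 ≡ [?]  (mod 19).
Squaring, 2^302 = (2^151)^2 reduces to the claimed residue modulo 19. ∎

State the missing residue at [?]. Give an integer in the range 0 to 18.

2^128 · 2^16 · 2^4 · 2^2 · 2^1 ≡ 4 · 5 · 16 · 4 · 2 = 2560.
2560 mod 19 = 14, so 2^151 ≡ 14 (mod 19).

14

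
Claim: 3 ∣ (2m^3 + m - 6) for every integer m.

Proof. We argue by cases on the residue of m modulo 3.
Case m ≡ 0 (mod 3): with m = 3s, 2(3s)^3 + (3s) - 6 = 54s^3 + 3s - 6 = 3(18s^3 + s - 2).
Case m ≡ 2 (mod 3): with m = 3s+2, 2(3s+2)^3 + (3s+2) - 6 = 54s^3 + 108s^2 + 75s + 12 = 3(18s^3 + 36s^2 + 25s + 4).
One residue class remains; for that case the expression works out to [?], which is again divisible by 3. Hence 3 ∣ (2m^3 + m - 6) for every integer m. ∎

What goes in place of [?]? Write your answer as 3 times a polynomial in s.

The residues treated are {0, 2}, so the missing case is m ≡ 1 (mod 3); write m = 3s+1.
Then 2(3s+1)^3 + (3s+1) - 6 = 54s^3 + 54s^2 + 21s - 3 = 3(18s^3 + 18s^2 + 7s - 1).

3(18s^3 + 18s^2 + 7s - 1)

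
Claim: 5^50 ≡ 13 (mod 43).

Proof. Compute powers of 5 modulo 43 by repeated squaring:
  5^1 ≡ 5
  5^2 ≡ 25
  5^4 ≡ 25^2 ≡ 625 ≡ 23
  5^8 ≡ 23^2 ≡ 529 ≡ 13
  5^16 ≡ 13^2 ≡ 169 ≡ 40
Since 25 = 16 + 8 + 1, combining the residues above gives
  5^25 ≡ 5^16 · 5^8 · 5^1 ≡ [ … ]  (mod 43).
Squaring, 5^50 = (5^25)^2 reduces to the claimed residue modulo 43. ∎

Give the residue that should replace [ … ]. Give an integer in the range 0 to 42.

5^16 · 5^8 · 5^1 ≡ 40 · 13 · 5 = 2600.
2600 mod 43 = 20, so 5^25 ≡ 20 (mod 43).

20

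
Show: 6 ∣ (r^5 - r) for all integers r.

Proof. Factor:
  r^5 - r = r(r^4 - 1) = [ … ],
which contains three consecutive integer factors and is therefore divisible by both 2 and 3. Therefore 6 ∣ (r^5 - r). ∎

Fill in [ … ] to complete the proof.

(r - 1)r(r + 1)(r^2 + 1)

r^4 - 1 = (r^2 - 1)(r^2 + 1), and r^2 - 1 = (r-1)(r+1).
So r(r^4 - 1) = (r - 1)r(r + 1)(r^2 + 1).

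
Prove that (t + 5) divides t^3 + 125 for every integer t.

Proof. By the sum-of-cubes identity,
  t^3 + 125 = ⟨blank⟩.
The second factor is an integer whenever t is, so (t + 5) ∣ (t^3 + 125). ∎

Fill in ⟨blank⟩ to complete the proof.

a^3 + b^3 = (a + b)(a^2 - ab + b^2). With a = t, b = 5:
t^3 + 125 = (t + 5)(t^2 - 5t + 25).

(t + 5)(t^2 - 5t + 25)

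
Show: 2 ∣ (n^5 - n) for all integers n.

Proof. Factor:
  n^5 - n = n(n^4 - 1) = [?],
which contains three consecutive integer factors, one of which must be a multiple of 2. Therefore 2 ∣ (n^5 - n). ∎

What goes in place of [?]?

(n - 1)n(n + 1)(n^2 + 1)

n^4 - 1 = (n^2 - 1)(n^2 + 1), and n^2 - 1 = (n-1)(n+1).
So n(n^4 - 1) = (n - 1)n(n + 1)(n^2 + 1).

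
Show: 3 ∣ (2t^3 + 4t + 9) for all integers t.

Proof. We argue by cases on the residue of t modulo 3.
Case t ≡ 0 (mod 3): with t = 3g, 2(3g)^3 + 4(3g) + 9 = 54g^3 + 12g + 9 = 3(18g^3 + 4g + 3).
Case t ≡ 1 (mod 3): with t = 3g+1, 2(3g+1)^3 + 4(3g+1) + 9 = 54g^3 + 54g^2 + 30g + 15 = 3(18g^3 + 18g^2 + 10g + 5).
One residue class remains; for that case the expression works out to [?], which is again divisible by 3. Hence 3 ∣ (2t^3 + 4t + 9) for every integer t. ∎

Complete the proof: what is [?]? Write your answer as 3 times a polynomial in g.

3(18g^3 + 36g^2 + 28g + 11)

The residues treated are {0, 1}, so the missing case is t ≡ 2 (mod 3); write t = 3g+2.
Then 2(3g+2)^3 + 4(3g+2) + 9 = 54g^3 + 108g^2 + 84g + 33 = 3(18g^3 + 36g^2 + 28g + 11).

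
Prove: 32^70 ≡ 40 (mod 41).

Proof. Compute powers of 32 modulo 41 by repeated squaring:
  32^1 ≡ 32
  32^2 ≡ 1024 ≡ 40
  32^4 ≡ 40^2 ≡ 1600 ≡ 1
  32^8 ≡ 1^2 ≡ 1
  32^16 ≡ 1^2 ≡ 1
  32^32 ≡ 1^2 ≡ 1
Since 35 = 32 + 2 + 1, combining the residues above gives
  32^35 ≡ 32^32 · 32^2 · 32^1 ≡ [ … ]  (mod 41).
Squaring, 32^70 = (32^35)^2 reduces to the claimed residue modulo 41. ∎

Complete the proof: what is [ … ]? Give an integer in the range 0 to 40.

Multiply the listed residues: 1 · 40 · 32 = 40 → 1280.
Reducing modulo 41: 1280 = 31·41 + 9, so 32^35 ≡ 9.

9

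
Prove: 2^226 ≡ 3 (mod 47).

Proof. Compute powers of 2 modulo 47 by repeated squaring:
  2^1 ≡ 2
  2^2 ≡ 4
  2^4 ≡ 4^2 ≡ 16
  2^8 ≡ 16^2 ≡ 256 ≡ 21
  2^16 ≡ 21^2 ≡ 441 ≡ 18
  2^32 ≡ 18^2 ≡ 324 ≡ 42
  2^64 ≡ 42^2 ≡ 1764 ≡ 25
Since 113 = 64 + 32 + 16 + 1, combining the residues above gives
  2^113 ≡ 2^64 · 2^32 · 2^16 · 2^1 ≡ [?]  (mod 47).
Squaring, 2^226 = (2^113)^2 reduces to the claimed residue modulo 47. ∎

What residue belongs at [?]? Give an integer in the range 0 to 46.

2^64 · 2^32 · 2^16 · 2^1 ≡ 25 · 42 · 18 · 2 = 37800.
37800 mod 47 = 12, so 2^113 ≡ 12 (mod 47).

12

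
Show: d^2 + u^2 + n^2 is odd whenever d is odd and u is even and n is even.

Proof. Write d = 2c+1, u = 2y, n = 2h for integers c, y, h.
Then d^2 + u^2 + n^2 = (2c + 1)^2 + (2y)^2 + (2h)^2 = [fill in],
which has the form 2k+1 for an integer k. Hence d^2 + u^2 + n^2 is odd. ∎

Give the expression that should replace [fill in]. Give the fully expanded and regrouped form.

Expanding: (2c + 1)^2 + (2y)^2 + (2h)^2 = 4c^2 + 4c + 4h^2 + 4y^2 + 1.
Every term except the constant is even, so this is 2(2c^2 + 2c + 2h^2 + 2y^2) + 1,
and 2c^2 + 2c + 2h^2 + 2y^2 ∈ ℤ gives the required form.

2(2c^2 + 2c + 2h^2 + 2y^2) + 1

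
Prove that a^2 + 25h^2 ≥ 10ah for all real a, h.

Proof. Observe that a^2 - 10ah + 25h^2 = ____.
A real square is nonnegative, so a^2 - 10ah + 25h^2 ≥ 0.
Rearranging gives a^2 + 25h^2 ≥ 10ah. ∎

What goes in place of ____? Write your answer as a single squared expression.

The leading and trailing coefficients are 1^2 and 5^2, and 10 = 2·1·5, so the trinomial is (a - 5h)^2.
Hence a^2 - 10ah + 25h^2 ≥ 0.

(a - 5h)^2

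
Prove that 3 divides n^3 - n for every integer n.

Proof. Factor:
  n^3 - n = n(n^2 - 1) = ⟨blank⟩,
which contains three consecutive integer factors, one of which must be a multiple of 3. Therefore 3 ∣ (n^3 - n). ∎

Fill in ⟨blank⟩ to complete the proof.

(n - 1)n(n + 1)

n(n^2 - 1) = n(n - 1)(n + 1) = (n - 1)n(n + 1).
These three factors are consecutive integers, so their product is divisible by 3.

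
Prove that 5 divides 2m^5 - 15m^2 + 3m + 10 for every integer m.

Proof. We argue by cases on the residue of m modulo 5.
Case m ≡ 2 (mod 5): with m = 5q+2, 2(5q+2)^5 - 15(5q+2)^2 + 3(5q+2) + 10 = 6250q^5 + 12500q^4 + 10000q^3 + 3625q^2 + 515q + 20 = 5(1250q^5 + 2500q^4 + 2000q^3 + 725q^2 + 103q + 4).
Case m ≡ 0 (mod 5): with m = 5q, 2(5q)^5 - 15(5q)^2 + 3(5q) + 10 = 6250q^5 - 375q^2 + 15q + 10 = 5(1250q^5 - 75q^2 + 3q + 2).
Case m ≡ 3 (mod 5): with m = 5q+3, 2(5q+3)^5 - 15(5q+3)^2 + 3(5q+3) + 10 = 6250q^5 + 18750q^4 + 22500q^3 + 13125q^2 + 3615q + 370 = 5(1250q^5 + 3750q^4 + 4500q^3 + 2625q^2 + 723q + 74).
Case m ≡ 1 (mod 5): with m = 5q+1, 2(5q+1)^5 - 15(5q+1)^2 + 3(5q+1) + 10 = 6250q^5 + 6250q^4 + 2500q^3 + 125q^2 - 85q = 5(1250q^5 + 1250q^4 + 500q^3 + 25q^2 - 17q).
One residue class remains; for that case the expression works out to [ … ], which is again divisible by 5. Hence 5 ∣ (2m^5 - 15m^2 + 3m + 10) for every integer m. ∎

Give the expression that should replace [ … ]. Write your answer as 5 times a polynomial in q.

The residues treated are {2, 0, 3, 1}, so the missing case is m ≡ 4 (mod 5); write m = 5q+4.
Then 2(5q+4)^5 - 15(5q+4)^2 + 3(5q+4) + 10 = 6250q^5 + 25000q^4 + 40000q^3 + 31625q^2 + 12215q + 1830 = 5(1250q^5 + 5000q^4 + 8000q^3 + 6325q^2 + 2443q + 366).

5(1250q^5 + 5000q^4 + 8000q^3 + 6325q^2 + 2443q + 366)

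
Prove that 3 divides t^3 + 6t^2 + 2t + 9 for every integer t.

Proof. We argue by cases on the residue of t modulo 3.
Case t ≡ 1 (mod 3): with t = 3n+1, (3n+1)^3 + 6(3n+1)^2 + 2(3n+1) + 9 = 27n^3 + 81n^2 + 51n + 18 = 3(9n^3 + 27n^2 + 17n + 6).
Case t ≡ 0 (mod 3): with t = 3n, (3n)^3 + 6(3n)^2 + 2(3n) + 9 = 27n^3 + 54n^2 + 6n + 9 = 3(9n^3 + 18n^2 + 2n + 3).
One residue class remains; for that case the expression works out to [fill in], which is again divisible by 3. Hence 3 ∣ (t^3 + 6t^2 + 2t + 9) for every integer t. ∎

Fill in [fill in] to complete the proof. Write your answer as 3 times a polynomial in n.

3(9n^3 + 36n^2 + 38n + 15)

The residues treated are {1, 0}, so the missing case is t ≡ 2 (mod 3); write t = 3n+2.
Then (3n+2)^3 + 6(3n+2)^2 + 2(3n+2) + 9 = 27n^3 + 108n^2 + 114n + 45 = 3(9n^3 + 36n^2 + 38n + 15).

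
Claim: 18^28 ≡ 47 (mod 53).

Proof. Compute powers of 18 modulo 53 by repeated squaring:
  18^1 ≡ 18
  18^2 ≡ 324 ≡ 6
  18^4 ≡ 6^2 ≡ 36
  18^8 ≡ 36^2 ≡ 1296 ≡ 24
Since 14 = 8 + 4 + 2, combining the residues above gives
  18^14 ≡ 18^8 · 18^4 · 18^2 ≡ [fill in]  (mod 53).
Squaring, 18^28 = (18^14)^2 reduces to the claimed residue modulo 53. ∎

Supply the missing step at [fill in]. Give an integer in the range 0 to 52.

43

18^8 · 18^4 · 18^2 ≡ 24 · 36 · 6 = 5184.
5184 mod 53 = 43, so 18^14 ≡ 43 (mod 53).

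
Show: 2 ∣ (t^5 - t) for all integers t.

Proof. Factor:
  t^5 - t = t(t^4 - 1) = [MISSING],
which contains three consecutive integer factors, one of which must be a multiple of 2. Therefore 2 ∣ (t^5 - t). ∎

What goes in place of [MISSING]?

t^4 - 1 = (t^2 - 1)(t^2 + 1), and t^2 - 1 = (t-1)(t+1).
So t(t^4 - 1) = (t - 1)t(t + 1)(t^2 + 1).

(t - 1)t(t + 1)(t^2 + 1)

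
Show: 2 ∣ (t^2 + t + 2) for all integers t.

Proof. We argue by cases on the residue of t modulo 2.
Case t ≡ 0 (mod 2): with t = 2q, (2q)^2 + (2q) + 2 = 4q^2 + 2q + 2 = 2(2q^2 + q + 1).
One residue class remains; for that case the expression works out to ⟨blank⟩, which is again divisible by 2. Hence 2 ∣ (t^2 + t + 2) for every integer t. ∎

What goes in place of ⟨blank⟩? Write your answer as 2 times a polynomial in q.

2(2q^2 + 3q + 2)

Only t ≡ 1 (mod 2) is unaccounted for. Put t = 2q+1:
(2q+1)^2 + (2q+1) + 2 expands to 4q^2 + 6q + 4,
and factoring out 2 leaves 2(2q^2 + 3q + 2).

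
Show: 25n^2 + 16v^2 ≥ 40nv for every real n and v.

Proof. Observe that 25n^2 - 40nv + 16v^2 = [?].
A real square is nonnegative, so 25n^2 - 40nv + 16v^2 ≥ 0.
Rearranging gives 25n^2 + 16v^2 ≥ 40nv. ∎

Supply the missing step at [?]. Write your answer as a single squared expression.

The leading and trailing coefficients are 5^2 and 4^2, and 40 = 2·5·4, so the trinomial is (5n - 4v)^2.
Hence 25n^2 - 40nv + 16v^2 ≥ 0.

(5n - 4v)^2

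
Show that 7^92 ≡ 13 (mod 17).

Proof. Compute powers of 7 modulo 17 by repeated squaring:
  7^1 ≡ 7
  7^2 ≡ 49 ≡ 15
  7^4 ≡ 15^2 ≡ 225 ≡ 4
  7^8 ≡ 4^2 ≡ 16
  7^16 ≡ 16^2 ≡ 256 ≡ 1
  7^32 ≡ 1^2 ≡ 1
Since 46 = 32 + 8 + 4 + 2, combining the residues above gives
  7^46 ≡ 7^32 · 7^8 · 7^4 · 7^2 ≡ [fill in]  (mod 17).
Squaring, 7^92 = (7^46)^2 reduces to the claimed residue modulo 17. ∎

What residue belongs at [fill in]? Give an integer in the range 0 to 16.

Multiply the listed residues: 1 · 16 · 4 · 15 = 16 → 64 → 960.
Reducing modulo 17: 960 = 56·17 + 8, so 7^46 ≡ 8.

8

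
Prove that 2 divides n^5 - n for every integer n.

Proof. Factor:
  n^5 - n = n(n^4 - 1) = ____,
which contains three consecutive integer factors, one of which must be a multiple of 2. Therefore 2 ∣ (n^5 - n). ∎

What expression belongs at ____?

n^4 - 1 = (n^2 - 1)(n^2 + 1), and n^2 - 1 = (n-1)(n+1).
So n(n^4 - 1) = (n - 1)n(n + 1)(n^2 + 1).

(n - 1)n(n + 1)(n^2 + 1)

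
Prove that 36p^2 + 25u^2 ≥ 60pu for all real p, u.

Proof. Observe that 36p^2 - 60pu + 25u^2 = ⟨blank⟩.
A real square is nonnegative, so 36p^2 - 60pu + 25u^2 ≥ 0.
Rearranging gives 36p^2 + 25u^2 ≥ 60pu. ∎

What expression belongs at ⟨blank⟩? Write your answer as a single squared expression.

The leading and trailing coefficients are 6^2 and 5^2, and 60 = 2·6·5, so the trinomial is (6p - 5u)^2.
Hence 36p^2 - 60pu + 25u^2 ≥ 0.

(6p - 5u)^2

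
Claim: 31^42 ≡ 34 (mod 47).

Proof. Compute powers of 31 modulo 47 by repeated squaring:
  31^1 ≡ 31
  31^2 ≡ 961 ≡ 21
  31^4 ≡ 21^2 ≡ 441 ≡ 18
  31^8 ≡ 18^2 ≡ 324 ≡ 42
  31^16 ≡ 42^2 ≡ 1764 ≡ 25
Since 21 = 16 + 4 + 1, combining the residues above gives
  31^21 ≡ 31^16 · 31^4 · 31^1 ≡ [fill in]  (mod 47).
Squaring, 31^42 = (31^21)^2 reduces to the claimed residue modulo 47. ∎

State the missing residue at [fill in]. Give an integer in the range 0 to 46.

38

31^16 · 31^4 · 31^1 ≡ 25 · 18 · 31 = 13950.
13950 mod 47 = 38, so 31^21 ≡ 38 (mod 47).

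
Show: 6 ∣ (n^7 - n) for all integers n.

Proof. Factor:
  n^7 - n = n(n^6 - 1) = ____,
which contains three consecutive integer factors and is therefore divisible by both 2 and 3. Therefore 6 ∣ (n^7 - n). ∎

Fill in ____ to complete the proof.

n^6 - 1 = (n^2 - 1)(n^4 + n^2 + 1), and n^2 - 1 = (n-1)(n+1).
So n(n^6 - 1) = (n - 1)n(n + 1)(n^4 + n^2 + 1).

(n - 1)n(n + 1)(n^4 + n^2 + 1)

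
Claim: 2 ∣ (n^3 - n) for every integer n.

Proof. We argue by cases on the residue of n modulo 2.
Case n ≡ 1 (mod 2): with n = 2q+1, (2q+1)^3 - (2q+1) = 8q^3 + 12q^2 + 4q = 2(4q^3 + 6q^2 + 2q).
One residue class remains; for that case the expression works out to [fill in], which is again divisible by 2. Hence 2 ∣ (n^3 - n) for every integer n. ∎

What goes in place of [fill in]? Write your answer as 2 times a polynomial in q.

The residues treated are {1}, so the missing case is n ≡ 0 (mod 2); write n = 2q.
Then (2q)^3 - (2q) = 8q^3 - 2q = 2(4q^3 - q).

2(4q^3 - q)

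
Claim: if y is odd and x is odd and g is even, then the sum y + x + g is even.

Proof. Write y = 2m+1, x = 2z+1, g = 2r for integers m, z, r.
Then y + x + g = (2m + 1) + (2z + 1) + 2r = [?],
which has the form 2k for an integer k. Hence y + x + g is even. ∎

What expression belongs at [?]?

2(m + r + z + 1)

(2m + 1) + (2z + 1) + 2r = 2m + 2r + 2z + 2
= 2(m + r + z + 1).
Since m + r + z + 1 is an integer, the sum is of the form 2k for an integer k.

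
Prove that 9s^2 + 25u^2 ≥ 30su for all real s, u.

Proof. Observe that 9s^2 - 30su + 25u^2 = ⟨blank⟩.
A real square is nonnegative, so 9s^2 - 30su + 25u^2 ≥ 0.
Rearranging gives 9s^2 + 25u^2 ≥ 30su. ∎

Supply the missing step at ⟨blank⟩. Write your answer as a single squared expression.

9s^2 - 30su + 25u^2 is a perfect-square trinomial: the outer terms are (3s)^2 and (5u)^2, and the cross term is -2·3s·5u.
So 9s^2 - 30su + 25u^2 = (3s - 5u)^2 ≥ 0.

(3s - 5u)^2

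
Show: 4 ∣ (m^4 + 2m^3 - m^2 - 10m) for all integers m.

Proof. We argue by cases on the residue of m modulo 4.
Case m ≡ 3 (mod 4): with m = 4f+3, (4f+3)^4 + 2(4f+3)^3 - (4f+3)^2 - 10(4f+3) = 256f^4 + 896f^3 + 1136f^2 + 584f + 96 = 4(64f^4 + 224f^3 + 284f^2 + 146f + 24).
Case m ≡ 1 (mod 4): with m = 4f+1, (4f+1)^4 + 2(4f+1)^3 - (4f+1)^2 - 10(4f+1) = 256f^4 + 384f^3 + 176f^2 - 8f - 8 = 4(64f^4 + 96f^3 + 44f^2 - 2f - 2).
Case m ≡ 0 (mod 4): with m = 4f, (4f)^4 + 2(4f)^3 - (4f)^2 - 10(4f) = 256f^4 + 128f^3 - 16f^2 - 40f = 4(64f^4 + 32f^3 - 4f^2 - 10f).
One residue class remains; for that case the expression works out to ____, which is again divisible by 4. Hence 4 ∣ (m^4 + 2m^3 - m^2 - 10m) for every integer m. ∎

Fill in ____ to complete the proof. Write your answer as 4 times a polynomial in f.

Only m ≡ 2 (mod 4) is unaccounted for. Put m = 4f+2:
(4f+2)^4 + 2(4f+2)^3 - (4f+2)^2 - 10(4f+2) expands to 256f^4 + 640f^3 + 560f^2 + 168f + 8,
and factoring out 4 leaves 4(64f^4 + 160f^3 + 140f^2 + 42f + 2).

4(64f^4 + 160f^3 + 140f^2 + 42f + 2)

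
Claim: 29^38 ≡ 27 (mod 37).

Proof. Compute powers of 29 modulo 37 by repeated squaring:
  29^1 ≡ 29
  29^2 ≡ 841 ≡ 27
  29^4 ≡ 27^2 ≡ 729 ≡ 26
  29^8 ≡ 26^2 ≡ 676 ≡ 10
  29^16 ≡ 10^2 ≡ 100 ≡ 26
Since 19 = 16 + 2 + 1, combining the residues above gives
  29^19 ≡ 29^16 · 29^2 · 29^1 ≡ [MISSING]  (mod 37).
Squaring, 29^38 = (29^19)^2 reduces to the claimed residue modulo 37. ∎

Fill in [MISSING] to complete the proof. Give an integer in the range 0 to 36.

8

29^16 · 29^2 · 29^1 ≡ 26 · 27 · 29 = 20358.
20358 mod 37 = 8, so 29^19 ≡ 8 (mod 37).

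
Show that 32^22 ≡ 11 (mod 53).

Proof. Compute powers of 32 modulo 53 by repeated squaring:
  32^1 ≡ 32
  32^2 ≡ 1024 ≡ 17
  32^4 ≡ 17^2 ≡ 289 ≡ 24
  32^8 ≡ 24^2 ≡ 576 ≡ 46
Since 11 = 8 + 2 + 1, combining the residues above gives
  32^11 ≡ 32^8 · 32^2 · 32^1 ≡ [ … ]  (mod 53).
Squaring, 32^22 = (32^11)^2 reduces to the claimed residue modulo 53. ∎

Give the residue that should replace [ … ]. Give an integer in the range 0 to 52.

Multiply the listed residues: 46 · 17 · 32 = 782 → 25024.
Reducing modulo 53: 25024 = 472·53 + 8, so 32^11 ≡ 8.

8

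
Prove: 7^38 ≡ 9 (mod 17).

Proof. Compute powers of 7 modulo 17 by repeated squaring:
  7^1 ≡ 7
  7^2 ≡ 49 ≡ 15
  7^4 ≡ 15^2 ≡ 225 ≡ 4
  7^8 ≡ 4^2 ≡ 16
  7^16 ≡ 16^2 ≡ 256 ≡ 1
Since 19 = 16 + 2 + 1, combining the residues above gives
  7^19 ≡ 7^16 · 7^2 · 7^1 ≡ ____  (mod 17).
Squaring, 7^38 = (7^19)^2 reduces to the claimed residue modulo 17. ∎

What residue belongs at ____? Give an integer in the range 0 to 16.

3

7^16 · 7^2 · 7^1 ≡ 1 · 15 · 7 = 105.
105 mod 17 = 3, so 7^19 ≡ 3 (mod 17).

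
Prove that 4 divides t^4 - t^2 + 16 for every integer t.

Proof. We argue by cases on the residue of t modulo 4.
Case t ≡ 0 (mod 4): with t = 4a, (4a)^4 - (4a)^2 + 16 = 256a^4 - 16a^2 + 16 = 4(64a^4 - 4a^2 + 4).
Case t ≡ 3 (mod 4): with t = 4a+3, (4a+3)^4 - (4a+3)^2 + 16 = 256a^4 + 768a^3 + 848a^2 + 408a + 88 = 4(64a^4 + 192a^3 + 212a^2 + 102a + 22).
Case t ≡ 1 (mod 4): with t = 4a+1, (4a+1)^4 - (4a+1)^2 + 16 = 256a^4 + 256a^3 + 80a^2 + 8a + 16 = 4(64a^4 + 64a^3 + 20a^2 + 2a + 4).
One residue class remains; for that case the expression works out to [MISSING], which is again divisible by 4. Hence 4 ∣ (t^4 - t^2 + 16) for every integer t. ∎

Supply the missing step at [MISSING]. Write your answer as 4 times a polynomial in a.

Only t ≡ 2 (mod 4) is unaccounted for. Put t = 4a+2:
(4a+2)^4 - (4a+2)^2 + 16 expands to 256a^4 + 512a^3 + 368a^2 + 112a + 28,
and factoring out 4 leaves 4(64a^4 + 128a^3 + 92a^2 + 28a + 7).

4(64a^4 + 128a^3 + 92a^2 + 28a + 7)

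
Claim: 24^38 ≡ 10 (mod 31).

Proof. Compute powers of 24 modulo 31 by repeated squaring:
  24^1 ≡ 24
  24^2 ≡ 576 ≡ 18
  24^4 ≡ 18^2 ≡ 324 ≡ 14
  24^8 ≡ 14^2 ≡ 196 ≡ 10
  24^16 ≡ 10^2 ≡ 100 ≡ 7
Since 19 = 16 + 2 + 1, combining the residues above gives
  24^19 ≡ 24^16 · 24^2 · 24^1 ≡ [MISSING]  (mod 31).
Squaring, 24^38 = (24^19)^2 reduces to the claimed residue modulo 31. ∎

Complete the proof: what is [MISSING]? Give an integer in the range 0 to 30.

24^16 · 24^2 · 24^1 ≡ 7 · 18 · 24 = 3024.
3024 mod 31 = 17, so 24^19 ≡ 17 (mod 31).

17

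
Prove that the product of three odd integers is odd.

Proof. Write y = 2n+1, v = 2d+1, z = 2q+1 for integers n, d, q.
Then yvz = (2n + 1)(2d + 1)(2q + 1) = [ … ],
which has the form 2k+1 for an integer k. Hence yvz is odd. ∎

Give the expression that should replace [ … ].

2(4dnq + 2dn + 2dq + d + 2nq + n + q) + 1

Expanding: (2n + 1)(2d + 1)(2q + 1) = 8dnq + 4dn + 4dq + 2d + 4nq + 2n + 2q + 1.
Every term except the constant is even, so this is 2(4dnq + 2dn + 2dq + d + 2nq + n + q) + 1,
and 4dnq + 2dn + 2dq + d + 2nq + n + q ∈ ℤ gives the required form.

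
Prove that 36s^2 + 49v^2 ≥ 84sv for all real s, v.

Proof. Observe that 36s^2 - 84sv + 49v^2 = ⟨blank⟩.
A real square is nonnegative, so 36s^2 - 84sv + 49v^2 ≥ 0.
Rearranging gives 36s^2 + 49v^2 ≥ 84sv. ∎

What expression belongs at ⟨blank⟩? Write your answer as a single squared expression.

(6s - 7v)^2

36s^2 - 84sv + 49v^2 is a perfect-square trinomial: the outer terms are (6s)^2 and (7v)^2, and the cross term is -2·6s·7v.
So 36s^2 - 84sv + 49v^2 = (6s - 7v)^2 ≥ 0.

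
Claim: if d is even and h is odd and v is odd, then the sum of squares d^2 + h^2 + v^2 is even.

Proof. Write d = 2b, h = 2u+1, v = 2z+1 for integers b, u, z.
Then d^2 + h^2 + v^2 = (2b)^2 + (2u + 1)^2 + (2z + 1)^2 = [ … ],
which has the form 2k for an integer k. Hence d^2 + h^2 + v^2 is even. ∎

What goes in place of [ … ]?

2(2b^2 + 2u^2 + 2u + 2z^2 + 2z + 1)

Expanding: (2b)^2 + (2u + 1)^2 + (2z + 1)^2 = 4b^2 + 4u^2 + 4u + 4z^2 + 4z + 2.
Every term is even; pulling out the factor of 2 gives 2(2b^2 + 2u^2 + 2u + 2z^2 + 2z + 1).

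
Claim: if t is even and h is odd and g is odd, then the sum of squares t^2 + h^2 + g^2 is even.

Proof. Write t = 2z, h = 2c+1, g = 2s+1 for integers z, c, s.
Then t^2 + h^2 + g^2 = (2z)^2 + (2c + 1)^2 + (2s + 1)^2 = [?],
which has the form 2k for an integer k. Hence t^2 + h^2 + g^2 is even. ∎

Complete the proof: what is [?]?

Expanding: (2z)^2 + (2c + 1)^2 + (2s + 1)^2 = 4c^2 + 4c + 4s^2 + 4s + 4z^2 + 2.
Every term is even; pulling out the factor of 2 gives 2(2c^2 + 2c + 2s^2 + 2s + 2z^2 + 1).

2(2c^2 + 2c + 2s^2 + 2s + 2z^2 + 1)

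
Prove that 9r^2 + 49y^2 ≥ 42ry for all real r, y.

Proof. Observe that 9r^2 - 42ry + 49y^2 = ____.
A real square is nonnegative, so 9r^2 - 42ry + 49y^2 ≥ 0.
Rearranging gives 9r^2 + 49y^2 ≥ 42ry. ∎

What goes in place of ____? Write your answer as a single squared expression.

(3r - 7y)^2

The leading and trailing coefficients are 3^2 and 7^2, and 42 = 2·3·7, so the trinomial is (3r - 7y)^2.
Hence 9r^2 - 42ry + 49y^2 ≥ 0.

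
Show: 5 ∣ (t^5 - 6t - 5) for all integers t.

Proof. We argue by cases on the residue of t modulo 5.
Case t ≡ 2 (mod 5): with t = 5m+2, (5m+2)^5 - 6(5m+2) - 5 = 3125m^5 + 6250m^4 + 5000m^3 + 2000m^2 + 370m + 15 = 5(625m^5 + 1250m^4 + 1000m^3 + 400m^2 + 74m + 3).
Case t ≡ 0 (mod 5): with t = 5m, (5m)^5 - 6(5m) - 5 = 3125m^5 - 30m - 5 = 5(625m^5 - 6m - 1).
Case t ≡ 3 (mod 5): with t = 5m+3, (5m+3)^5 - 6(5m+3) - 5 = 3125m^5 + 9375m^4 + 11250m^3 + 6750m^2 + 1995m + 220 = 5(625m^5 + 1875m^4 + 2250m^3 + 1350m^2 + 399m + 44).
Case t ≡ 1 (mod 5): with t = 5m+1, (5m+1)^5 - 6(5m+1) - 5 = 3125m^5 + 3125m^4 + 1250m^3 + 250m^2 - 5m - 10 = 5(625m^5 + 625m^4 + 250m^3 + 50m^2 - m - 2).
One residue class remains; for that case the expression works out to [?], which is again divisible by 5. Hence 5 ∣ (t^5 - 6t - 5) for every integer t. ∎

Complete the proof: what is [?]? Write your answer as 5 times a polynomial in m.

Only t ≡ 4 (mod 5) is unaccounted for. Put t = 5m+4:
(5m+4)^5 - 6(5m+4) - 5 expands to 3125m^5 + 12500m^4 + 20000m^3 + 16000m^2 + 6370m + 995,
and factoring out 5 leaves 5(625m^5 + 2500m^4 + 4000m^3 + 3200m^2 + 1274m + 199).

5(625m^5 + 2500m^4 + 4000m^3 + 3200m^2 + 1274m + 199)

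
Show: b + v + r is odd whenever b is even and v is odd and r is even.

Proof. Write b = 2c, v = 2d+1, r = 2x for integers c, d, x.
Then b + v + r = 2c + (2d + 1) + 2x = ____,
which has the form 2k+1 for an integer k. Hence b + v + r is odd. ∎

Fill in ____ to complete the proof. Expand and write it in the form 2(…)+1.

2(c + d + x) + 1

2c + (2d + 1) + 2x = 2c + 2d + 2x + 1
= 2(c + d + x) + 1.
Since c + d + x is an integer, the sum is of the form 2k+1 for an integer k.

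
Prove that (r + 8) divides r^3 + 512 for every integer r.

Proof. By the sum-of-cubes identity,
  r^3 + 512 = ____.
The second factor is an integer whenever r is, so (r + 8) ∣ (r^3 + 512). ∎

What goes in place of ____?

a^3 + b^3 = (a + b)(a^2 - ab + b^2). With a = r, b = 8:
r^3 + 512 = (r + 8)(r^2 - 8r + 64).

(r + 8)(r^2 - 8r + 64)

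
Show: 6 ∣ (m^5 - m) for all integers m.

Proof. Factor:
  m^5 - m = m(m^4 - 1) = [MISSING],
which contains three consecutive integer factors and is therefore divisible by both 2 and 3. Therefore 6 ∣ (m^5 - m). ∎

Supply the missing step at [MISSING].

m^4 - 1 = (m^2 - 1)(m^2 + 1), and m^2 - 1 = (m-1)(m+1).
So m(m^4 - 1) = (m - 1)m(m + 1)(m^2 + 1).

(m - 1)m(m + 1)(m^2 + 1)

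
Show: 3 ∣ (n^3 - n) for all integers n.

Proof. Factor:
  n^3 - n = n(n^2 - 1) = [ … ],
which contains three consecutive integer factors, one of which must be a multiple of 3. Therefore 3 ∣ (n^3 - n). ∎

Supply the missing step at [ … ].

(n - 1)n(n + 1)

n(n^2 - 1) = n(n - 1)(n + 1) = (n - 1)n(n + 1).
These three factors are consecutive integers, so their product is divisible by 3.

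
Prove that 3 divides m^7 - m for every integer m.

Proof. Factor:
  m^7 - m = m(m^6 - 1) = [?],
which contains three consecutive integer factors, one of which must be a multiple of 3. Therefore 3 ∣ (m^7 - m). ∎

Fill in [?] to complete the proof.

m^6 - 1 = (m^2 - 1)(m^4 + m^2 + 1), and m^2 - 1 = (m-1)(m+1).
So m(m^6 - 1) = (m - 1)m(m + 1)(m^4 + m^2 + 1).

(m - 1)m(m + 1)(m^4 + m^2 + 1)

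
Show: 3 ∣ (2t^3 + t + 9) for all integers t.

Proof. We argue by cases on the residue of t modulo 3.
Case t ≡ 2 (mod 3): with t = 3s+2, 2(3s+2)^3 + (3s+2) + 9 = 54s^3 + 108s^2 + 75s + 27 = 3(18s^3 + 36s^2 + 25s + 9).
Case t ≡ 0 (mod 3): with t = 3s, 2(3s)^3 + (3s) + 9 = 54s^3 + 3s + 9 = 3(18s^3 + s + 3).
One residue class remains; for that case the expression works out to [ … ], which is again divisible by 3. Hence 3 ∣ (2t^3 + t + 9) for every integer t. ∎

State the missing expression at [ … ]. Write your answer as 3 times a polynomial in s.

The residues treated are {2, 0}, so the missing case is t ≡ 1 (mod 3); write t = 3s+1.
Then 2(3s+1)^3 + (3s+1) + 9 = 54s^3 + 54s^2 + 21s + 12 = 3(18s^3 + 18s^2 + 7s + 4).

3(18s^3 + 18s^2 + 7s + 4)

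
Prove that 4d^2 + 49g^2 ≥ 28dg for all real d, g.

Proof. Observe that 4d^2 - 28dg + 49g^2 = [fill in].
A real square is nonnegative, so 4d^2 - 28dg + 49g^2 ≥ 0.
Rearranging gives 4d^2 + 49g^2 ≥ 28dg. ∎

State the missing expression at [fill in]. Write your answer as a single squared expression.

(2d - 7g)^2

4d^2 - 28dg + 49g^2 is a perfect-square trinomial: the outer terms are (2d)^2 and (7g)^2, and the cross term is -2·2d·7g.
So 4d^2 - 28dg + 49g^2 = (2d - 7g)^2 ≥ 0.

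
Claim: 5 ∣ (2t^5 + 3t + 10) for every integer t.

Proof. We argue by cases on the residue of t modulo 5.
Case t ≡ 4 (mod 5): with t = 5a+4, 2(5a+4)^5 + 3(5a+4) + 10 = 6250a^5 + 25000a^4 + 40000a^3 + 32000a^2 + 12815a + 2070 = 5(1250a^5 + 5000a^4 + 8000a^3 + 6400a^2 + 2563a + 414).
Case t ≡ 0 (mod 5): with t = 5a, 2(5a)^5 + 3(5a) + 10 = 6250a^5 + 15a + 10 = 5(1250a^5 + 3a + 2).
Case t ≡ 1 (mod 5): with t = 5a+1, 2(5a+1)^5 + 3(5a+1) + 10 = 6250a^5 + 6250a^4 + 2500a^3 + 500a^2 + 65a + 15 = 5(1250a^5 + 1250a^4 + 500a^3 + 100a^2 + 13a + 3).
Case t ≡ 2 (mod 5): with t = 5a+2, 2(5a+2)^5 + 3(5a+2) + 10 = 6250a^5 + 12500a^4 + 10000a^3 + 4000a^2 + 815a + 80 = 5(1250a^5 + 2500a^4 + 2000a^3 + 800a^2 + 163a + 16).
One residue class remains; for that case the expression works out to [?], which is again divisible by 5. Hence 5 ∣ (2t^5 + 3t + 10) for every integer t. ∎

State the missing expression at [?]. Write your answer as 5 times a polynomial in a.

5(1250a^5 + 3750a^4 + 4500a^3 + 2700a^2 + 813a + 101)

Only t ≡ 3 (mod 5) is unaccounted for. Put t = 5a+3:
2(5a+3)^5 + 3(5a+3) + 10 expands to 6250a^5 + 18750a^4 + 22500a^3 + 13500a^2 + 4065a + 505,
and factoring out 5 leaves 5(1250a^5 + 3750a^4 + 4500a^3 + 2700a^2 + 813a + 101).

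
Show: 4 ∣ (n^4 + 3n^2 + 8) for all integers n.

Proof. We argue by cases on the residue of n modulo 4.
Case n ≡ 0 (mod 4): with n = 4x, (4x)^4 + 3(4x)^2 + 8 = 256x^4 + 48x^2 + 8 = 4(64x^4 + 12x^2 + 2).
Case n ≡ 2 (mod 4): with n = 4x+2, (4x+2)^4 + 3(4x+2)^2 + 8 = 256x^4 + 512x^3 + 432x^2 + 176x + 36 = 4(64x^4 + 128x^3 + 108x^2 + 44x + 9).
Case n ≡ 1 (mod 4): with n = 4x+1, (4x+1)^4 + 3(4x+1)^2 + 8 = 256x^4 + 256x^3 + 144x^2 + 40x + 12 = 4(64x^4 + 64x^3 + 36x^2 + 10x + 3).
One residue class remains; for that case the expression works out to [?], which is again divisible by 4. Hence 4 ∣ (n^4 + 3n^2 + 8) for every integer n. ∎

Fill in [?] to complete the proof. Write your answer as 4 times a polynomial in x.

Only n ≡ 3 (mod 4) is unaccounted for. Put n = 4x+3:
(4x+3)^4 + 3(4x+3)^2 + 8 expands to 256x^4 + 768x^3 + 912x^2 + 504x + 116,
and factoring out 4 leaves 4(64x^4 + 192x^3 + 228x^2 + 126x + 29).

4(64x^4 + 192x^3 + 228x^2 + 126x + 29)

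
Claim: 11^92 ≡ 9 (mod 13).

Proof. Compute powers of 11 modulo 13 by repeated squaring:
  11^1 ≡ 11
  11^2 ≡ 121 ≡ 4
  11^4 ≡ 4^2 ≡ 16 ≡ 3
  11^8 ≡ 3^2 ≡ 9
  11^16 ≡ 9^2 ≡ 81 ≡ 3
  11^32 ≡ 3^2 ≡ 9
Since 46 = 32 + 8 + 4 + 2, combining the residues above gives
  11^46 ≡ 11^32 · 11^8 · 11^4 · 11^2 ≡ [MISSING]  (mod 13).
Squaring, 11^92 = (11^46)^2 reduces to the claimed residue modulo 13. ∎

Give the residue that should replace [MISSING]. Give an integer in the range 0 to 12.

Multiply the listed residues: 9 · 9 · 3 · 4 = 81 → 243 → 972.
Reducing modulo 13: 972 = 74·13 + 10, so 11^46 ≡ 10.

10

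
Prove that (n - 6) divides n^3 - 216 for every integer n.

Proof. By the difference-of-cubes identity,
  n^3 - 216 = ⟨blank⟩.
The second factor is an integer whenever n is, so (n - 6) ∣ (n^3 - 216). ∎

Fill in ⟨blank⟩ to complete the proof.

a^3 - b^3 = (a - b)(a^2 + ab + b^2). With a = n, b = 6:
n^3 - 216 = (n - 6)(n^2 + 6n + 36).

(n - 6)(n^2 + 6n + 36)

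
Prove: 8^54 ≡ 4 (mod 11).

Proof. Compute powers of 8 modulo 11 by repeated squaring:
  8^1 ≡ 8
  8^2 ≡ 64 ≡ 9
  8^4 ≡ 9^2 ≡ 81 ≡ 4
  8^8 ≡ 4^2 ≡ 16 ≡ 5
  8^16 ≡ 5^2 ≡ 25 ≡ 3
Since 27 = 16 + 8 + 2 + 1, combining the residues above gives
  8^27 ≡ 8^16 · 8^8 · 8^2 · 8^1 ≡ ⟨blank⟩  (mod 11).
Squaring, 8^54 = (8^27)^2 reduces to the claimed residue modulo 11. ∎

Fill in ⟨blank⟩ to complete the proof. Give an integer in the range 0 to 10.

Multiply the listed residues: 3 · 5 · 9 · 8 = 15 → 135 → 1080.
Reducing modulo 11: 1080 = 98·11 + 2, so 8^27 ≡ 2.

2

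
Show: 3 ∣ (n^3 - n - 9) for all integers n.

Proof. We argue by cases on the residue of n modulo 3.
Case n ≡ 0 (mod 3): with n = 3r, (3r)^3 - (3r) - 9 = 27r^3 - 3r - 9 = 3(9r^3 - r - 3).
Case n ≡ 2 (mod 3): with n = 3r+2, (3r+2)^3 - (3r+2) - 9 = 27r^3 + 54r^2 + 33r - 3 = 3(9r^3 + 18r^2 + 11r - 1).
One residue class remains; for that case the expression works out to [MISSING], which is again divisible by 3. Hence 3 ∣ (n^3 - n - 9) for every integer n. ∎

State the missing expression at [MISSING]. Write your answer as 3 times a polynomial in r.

Only n ≡ 1 (mod 3) is unaccounted for. Put n = 3r+1:
(3r+1)^3 - (3r+1) - 9 expands to 27r^3 + 27r^2 + 6r - 9,
and factoring out 3 leaves 3(9r^3 + 9r^2 + 2r - 3).

3(9r^3 + 9r^2 + 2r - 3)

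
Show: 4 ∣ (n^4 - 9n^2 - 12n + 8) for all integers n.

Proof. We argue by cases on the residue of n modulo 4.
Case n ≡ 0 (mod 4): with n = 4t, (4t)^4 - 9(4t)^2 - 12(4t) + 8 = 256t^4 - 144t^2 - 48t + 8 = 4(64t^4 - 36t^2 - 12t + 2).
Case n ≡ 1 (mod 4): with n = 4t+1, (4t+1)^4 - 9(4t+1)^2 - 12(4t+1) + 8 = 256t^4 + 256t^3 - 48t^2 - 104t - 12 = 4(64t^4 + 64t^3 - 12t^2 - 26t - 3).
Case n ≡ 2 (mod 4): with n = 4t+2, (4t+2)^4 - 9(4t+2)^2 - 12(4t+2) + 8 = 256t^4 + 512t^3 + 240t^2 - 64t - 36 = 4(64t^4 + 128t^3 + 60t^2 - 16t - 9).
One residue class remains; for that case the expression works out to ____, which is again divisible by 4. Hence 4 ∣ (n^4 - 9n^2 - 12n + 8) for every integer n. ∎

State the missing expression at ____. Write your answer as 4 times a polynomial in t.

The residues treated are {0, 1, 2}, so the missing case is n ≡ 3 (mod 4); write n = 4t+3.
Then (4t+3)^4 - 9(4t+3)^2 - 12(4t+3) + 8 = 256t^4 + 768t^3 + 720t^2 + 168t - 28 = 4(64t^4 + 192t^3 + 180t^2 + 42t - 7).

4(64t^4 + 192t^3 + 180t^2 + 42t - 7)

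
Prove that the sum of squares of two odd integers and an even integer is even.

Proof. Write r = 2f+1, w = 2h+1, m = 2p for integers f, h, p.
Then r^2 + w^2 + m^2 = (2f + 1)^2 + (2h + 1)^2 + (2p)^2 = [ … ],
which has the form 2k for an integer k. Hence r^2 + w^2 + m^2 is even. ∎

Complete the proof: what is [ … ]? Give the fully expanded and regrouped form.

2(2f^2 + 2f + 2h^2 + 2h + 2p^2 + 1)

Expanding: (2f + 1)^2 + (2h + 1)^2 + (2p)^2 = 4f^2 + 4f + 4h^2 + 4h + 4p^2 + 2.
Every term is even; pulling out the factor of 2 gives 2(2f^2 + 2f + 2h^2 + 2h + 2p^2 + 1).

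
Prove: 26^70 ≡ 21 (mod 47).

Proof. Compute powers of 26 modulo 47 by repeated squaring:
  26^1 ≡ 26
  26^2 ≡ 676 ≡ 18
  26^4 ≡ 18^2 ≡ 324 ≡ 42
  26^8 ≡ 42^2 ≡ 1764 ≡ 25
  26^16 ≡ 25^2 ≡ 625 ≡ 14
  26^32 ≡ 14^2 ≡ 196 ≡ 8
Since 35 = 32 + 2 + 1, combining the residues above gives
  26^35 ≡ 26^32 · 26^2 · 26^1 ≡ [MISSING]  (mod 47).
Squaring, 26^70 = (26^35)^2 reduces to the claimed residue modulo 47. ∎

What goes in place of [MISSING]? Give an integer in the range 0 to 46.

31

Multiply the listed residues: 8 · 18 · 26 = 144 → 3744.
Reducing modulo 47: 3744 = 79·47 + 31, so 26^35 ≡ 31.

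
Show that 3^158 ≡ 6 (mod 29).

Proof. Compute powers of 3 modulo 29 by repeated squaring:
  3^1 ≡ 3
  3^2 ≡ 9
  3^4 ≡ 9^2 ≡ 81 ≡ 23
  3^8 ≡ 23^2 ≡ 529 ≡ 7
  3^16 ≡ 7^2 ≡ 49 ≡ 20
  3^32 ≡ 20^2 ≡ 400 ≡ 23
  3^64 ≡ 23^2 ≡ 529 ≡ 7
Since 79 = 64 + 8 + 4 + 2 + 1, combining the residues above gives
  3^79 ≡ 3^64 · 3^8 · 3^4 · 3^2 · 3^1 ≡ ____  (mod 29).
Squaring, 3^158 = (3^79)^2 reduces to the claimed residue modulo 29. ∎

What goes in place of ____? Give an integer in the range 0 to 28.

3^64 · 3^8 · 3^4 · 3^2 · 3^1 ≡ 7 · 7 · 23 · 9 · 3 = 30429.
30429 mod 29 = 8, so 3^79 ≡ 8 (mod 29).

8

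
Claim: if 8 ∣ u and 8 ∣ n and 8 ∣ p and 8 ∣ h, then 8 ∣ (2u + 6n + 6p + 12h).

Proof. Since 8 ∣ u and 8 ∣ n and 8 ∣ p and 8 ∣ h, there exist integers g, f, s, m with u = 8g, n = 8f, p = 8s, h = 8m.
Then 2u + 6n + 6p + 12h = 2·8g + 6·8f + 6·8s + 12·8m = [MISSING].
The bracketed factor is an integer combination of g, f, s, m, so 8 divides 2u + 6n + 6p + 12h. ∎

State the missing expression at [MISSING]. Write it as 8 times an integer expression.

8(6f + 2g + 12m + 6s)

Each term has a factor of 8: 2·8g + 6·8f + 6·8s + 12·8m = 8·(6f + 2g + 12m + 6s).
Since 6f + 2g + 12m + 6s is an integer, 8 ∣ (2u + 6n + 6p + 12h).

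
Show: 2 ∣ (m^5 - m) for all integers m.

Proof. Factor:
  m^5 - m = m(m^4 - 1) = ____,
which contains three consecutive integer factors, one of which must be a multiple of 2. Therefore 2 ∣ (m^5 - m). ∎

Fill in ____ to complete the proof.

m^4 - 1 = (m^2 - 1)(m^2 + 1), and m^2 - 1 = (m-1)(m+1).
So m(m^4 - 1) = (m - 1)m(m + 1)(m^2 + 1).

(m - 1)m(m + 1)(m^2 + 1)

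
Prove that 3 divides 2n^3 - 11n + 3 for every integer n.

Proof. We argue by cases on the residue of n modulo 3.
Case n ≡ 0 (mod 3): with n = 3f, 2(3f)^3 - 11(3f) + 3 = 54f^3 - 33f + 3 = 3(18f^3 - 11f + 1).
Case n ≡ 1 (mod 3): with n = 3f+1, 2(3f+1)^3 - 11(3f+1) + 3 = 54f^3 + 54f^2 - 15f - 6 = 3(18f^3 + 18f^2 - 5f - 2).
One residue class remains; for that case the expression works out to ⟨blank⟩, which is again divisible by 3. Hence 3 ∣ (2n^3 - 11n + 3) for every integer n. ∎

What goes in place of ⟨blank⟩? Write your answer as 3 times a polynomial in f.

Only n ≡ 2 (mod 3) is unaccounted for. Put n = 3f+2:
2(3f+2)^3 - 11(3f+2) + 3 expands to 54f^3 + 108f^2 + 39f - 3,
and factoring out 3 leaves 3(18f^3 + 36f^2 + 13f - 1).

3(18f^3 + 36f^2 + 13f - 1)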